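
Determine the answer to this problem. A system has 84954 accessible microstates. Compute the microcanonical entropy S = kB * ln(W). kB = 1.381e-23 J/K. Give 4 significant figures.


Step 1: ln(W) = ln(84954) = 11.35
Step 2: S = kB * ln(W) = 1.381e-23 * 11.35
Step 3: S = 1.567e-22 J/K

1.567e-22


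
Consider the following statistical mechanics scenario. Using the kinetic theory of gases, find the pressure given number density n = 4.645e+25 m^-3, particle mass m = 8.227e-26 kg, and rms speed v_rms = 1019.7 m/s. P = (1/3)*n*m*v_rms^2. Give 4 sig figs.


Step 1: v_rms^2 = 1019.7^2 = 1.04e+06
Step 2: n*m = 4.645e+25*8.227e-26 = 3.821
Step 3: P = (1/3)*3.821*1.04e+06 = 1.324e+06 Pa

1.324e+06


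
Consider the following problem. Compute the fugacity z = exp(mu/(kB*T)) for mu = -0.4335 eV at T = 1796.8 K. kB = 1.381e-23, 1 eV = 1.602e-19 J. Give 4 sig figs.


Step 1: Convert mu to Joules: -0.4335*1.602e-19 = -6.945e-20 J
Step 2: kB*T = 1.381e-23*1796.8 = 2.481e-20 J
Step 3: mu/(kB*T) = -2.799
Step 4: z = exp(-2.799) = 0.06089

0.06089


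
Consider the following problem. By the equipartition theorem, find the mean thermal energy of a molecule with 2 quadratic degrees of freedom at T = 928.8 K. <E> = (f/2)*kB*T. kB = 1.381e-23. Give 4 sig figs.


Step 1: f/2 = 2/2 = 1
Step 2: kB*T = 1.381e-23 * 928.8 = 1.283e-20
Step 3: <E> = 1 * 1.283e-20 = 1.283e-20 J

1.283e-20


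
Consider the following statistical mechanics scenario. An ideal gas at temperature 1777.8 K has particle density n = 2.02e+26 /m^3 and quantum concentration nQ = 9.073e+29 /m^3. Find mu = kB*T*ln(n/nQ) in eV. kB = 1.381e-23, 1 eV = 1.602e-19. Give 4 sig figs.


Step 1: n/nQ = 2.02e+26/9.073e+29 = 0.0002226
Step 2: ln(n/nQ) = -8.41
Step 3: mu = kB*T*ln(n/nQ) = 2.455e-20*-8.41 = -2.065e-19 J
Step 4: Convert to eV: -2.065e-19/1.602e-19 = -1.289 eV

-1.289


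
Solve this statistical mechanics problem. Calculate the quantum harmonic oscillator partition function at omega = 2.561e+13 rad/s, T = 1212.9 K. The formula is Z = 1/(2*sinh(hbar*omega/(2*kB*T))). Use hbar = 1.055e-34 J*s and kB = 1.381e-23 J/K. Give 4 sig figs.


Step 1: Compute x = hbar*omega/(kB*T) = 1.055e-34*2.561e+13/(1.381e-23*1212.9) = 0.1613
Step 2: x/2 = 0.08065
Step 3: sinh(x/2) = 0.08074
Step 4: Z = 1/(2*0.08074) = 6.193

6.193


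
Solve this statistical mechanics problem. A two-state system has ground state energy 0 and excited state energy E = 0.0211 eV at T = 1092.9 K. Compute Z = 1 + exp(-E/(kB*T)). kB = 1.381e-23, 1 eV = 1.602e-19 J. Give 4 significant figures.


Step 1: Compute beta*E = E*eV/(kB*T) = 0.0211*1.602e-19/(1.381e-23*1092.9) = 0.224
Step 2: exp(-beta*E) = exp(-0.224) = 0.7993
Step 3: Z = 1 + 0.7993 = 1.799

1.799


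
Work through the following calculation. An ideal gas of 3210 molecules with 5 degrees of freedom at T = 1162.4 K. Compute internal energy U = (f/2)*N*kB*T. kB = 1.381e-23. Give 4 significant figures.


Step 1: f/2 = 5/2 = 2.5
Step 2: N*kB*T = 3210*1.381e-23*1162.4 = 5.153e-17
Step 3: U = 2.5 * 5.153e-17 = 1.288e-16 J

1.288e-16


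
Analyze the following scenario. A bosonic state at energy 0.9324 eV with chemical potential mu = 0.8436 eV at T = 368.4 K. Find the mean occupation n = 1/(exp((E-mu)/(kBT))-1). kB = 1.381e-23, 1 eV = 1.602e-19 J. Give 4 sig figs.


Step 1: (E - mu) = 0.0888 eV
Step 2: x = (E-mu)*eV/(kB*T) = 0.0888*1.602e-19/(1.381e-23*368.4) = 2.796
Step 3: exp(x) = 16.38
Step 4: n = 1/(exp(x)-1) = 0.06501

0.06501


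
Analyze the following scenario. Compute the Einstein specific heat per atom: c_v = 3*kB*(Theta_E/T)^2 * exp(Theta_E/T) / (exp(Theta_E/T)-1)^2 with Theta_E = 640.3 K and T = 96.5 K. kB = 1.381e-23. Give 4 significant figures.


Step 1: x = Theta_E/T = 640.3/96.5 = 6.635
Step 2: x^2 = 44.03
Step 3: exp(x) = 761.5
Step 4: c_v = 3*1.381e-23*44.03*761.5/(761.5-1)^2 = 2.402e-24

2.402e-24


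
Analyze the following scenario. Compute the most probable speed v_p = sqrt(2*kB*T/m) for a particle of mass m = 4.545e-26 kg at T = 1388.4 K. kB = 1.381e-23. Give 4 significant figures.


Step 1: Numerator = 2*kB*T = 2*1.381e-23*1388.4 = 3.835e-20
Step 2: Ratio = 3.835e-20 / 4.545e-26 = 8.437e+05
Step 3: v_p = sqrt(8.437e+05) = 918.5 m/s

918.5


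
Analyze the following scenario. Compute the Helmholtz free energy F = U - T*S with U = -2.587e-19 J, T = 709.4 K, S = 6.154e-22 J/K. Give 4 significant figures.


Step 1: T*S = 709.4 * 6.154e-22 = 4.366e-19 J
Step 2: F = U - T*S = -2.587e-19 - 4.366e-19
Step 3: F = -6.953e-19 J

-6.953e-19


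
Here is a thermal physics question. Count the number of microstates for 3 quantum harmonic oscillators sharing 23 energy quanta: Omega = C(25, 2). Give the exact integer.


Step 1: Use binomial coefficient C(25, 2)
Step 2: Numerator = 25! / 23!
Step 3: Denominator = 2!
Step 4: Omega = 300

300


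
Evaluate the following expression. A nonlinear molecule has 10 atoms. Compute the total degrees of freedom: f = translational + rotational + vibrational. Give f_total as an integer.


Step 1: Translational DOF = 3
Step 2: Rotational DOF (nonlinear) = 3
Step 3: Vibrational DOF = 3*10 - 6 = 24
Step 4: Total = 3 + 3 + 24 = 30

30


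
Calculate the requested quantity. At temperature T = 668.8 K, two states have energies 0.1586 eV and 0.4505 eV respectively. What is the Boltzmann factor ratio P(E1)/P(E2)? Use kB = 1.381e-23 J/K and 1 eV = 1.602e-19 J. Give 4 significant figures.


Step 1: Compute energy difference dE = E1 - E2 = 0.1586 - 0.4505 = -0.2919 eV
Step 2: Convert to Joules: dE_J = -0.2919 * 1.602e-19 = -4.676e-20 J
Step 3: Compute exponent = -dE_J / (kB * T) = -(-4.676e-20) / (1.381e-23 * 668.8) = 5.063
Step 4: P(E1)/P(E2) = exp(5.063) = 158.1

158.1


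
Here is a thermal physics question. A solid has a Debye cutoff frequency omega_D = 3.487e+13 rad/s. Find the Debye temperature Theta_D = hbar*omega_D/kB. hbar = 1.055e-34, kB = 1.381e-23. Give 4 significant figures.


Step 1: hbar*omega_D = 1.055e-34 * 3.487e+13 = 3.679e-21 J
Step 2: Theta_D = 3.679e-21 / 1.381e-23
Step 3: Theta_D = 266.4 K

266.4


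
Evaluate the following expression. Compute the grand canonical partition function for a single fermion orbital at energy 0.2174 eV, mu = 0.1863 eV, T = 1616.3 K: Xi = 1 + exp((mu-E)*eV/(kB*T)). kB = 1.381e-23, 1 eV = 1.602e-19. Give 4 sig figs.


Step 1: (mu - E) = 0.1863 - 0.2174 = -0.0311 eV
Step 2: x = (mu-E)*eV/(kB*T) = -0.0311*1.602e-19/(1.381e-23*1616.3) = -0.2232
Step 3: exp(x) = 0.7999
Step 4: Xi = 1 + 0.7999 = 1.8

1.8


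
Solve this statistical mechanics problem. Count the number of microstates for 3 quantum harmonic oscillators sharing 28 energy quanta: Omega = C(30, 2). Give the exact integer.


Step 1: Use binomial coefficient C(30, 2)
Step 2: Numerator = 30! / 28!
Step 3: Denominator = 2!
Step 4: Omega = 435

435


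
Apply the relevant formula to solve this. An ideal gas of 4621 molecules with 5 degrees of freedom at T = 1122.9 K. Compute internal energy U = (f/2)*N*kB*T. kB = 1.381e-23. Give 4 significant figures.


Step 1: f/2 = 5/2 = 2.5
Step 2: N*kB*T = 4621*1.381e-23*1122.9 = 7.166e-17
Step 3: U = 2.5 * 7.166e-17 = 1.791e-16 J

1.791e-16


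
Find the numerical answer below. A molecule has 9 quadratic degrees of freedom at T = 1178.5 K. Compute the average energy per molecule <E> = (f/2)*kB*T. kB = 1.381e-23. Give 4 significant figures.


Step 1: f/2 = 9/2 = 4.5
Step 2: kB*T = 1.381e-23 * 1178.5 = 1.628e-20
Step 3: <E> = 4.5 * 1.628e-20 = 7.324e-20 J

7.324e-20


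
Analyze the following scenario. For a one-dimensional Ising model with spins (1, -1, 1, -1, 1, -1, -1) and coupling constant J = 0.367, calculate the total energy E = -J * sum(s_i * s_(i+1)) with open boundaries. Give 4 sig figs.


Step 1: Nearest-neighbor products: -1, -1, -1, -1, -1, 1
Step 2: Sum of products = -4
Step 3: E = -0.367 * -4 = 1.468

1.468


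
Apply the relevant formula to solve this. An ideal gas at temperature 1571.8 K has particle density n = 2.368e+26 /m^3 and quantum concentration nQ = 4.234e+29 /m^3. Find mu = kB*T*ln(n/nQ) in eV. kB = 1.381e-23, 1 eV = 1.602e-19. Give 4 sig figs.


Step 1: n/nQ = 2.368e+26/4.234e+29 = 0.0005593
Step 2: ln(n/nQ) = -7.489
Step 3: mu = kB*T*ln(n/nQ) = 2.171e-20*-7.489 = -1.626e-19 J
Step 4: Convert to eV: -1.626e-19/1.602e-19 = -1.015 eV

-1.015


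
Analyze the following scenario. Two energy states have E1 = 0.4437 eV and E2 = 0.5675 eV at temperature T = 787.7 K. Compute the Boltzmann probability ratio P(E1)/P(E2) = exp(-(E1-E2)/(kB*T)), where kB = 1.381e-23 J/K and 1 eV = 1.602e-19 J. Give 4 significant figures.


Step 1: Compute energy difference dE = E1 - E2 = 0.4437 - 0.5675 = -0.1238 eV
Step 2: Convert to Joules: dE_J = -0.1238 * 1.602e-19 = -1.983e-20 J
Step 3: Compute exponent = -dE_J / (kB * T) = -(-1.983e-20) / (1.381e-23 * 787.7) = 1.823
Step 4: P(E1)/P(E2) = exp(1.823) = 6.191

6.191


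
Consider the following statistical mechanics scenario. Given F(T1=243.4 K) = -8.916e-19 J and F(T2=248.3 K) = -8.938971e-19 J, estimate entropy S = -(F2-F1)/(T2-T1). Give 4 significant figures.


Step 1: dF = F2 - F1 = -8.938971e-19 - (-8.916e-19) = -2.2971e-21 J
Step 2: dT = T2 - T1 = 248.3 - 243.4 = 4.9 K
Step 3: S = -dF/dT = -(-2.2971e-21)/4.9 = 4.688e-22 J/K

4.688e-22


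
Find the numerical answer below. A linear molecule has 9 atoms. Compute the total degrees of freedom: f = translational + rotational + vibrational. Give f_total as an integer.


Step 1: Translational DOF = 3
Step 2: Rotational DOF (linear) = 2
Step 3: Vibrational DOF = 3*9 - 5 = 22
Step 4: Total = 3 + 2 + 22 = 27

27


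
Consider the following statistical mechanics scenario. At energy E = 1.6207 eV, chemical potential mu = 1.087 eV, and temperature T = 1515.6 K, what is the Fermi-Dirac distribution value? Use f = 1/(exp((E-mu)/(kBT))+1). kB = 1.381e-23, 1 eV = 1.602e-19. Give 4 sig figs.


Step 1: (E - mu) = 1.6207 - 1.087 = 0.5337 eV
Step 2: Convert: (E-mu)*eV = 8.55e-20 J
Step 3: x = (E-mu)*eV/(kB*T) = 4.085
Step 4: f = 1/(exp(4.085)+1) = 0.01655

0.01655


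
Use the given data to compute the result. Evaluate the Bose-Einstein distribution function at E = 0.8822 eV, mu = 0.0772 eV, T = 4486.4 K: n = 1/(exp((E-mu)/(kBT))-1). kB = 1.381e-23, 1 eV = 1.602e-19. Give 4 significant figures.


Step 1: (E - mu) = 0.805 eV
Step 2: x = (E-mu)*eV/(kB*T) = 0.805*1.602e-19/(1.381e-23*4486.4) = 2.081
Step 3: exp(x) = 8.016
Step 4: n = 1/(exp(x)-1) = 0.1425

0.1425


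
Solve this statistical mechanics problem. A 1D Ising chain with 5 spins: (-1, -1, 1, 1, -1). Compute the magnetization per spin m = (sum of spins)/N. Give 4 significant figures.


Step 1: Count up spins (+1): 2, down spins (-1): 3
Step 2: Total magnetization M = 2 - 3 = -1
Step 3: m = M/N = -1/5 = -0.2

-0.2


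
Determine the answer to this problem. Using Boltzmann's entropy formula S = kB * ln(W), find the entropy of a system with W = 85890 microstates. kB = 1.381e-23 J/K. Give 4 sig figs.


Step 1: ln(W) = ln(85890) = 11.36
Step 2: S = kB * ln(W) = 1.381e-23 * 11.36
Step 3: S = 1.569e-22 J/K

1.569e-22


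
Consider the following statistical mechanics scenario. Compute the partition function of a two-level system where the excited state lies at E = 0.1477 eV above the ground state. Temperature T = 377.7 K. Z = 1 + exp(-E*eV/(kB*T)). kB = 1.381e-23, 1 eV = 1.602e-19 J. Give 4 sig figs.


Step 1: Compute beta*E = E*eV/(kB*T) = 0.1477*1.602e-19/(1.381e-23*377.7) = 4.536
Step 2: exp(-beta*E) = exp(-4.536) = 0.01071
Step 3: Z = 1 + 0.01071 = 1.011

1.011


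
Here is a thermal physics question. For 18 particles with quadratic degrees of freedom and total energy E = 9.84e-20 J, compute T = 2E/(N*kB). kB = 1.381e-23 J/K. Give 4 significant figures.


Step 1: Numerator = 2*E = 2*9.84e-20 = 1.968e-19 J
Step 2: Denominator = N*kB = 18*1.381e-23 = 2.486e-22
Step 3: T = 1.968e-19 / 2.486e-22 = 791.7 K

791.7


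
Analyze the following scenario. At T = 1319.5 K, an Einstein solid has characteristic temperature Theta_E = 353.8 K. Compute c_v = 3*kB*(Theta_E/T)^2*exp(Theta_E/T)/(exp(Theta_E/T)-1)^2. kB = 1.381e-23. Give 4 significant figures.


Step 1: x = Theta_E/T = 353.8/1319.5 = 0.2681
Step 2: x^2 = 0.07189
Step 3: exp(x) = 1.308
Step 4: c_v = 3*1.381e-23*0.07189*1.308/(1.308-1)^2 = 4.118e-23

4.118e-23


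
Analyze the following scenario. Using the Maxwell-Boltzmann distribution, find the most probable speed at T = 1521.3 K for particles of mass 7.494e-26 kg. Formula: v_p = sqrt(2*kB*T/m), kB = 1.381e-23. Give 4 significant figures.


Step 1: Numerator = 2*kB*T = 2*1.381e-23*1521.3 = 4.202e-20
Step 2: Ratio = 4.202e-20 / 7.494e-26 = 5.607e+05
Step 3: v_p = sqrt(5.607e+05) = 748.8 m/s

748.8


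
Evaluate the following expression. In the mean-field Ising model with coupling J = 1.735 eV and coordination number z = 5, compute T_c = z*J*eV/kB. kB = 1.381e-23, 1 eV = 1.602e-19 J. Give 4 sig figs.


Step 1: z*J = 5*1.735 = 8.675 eV
Step 2: Convert to Joules: 8.675*1.602e-19 = 1.39e-18 J
Step 3: T_c = 1.39e-18 / 1.381e-23 = 1.006e+05 K

1.006e+05


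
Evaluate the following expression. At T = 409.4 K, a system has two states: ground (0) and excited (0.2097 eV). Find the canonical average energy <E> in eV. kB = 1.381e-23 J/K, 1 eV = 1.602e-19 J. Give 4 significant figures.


Step 1: beta*E = 0.2097*1.602e-19/(1.381e-23*409.4) = 5.942
Step 2: exp(-beta*E) = 0.002627
Step 3: <E> = 0.2097*0.002627/(1+0.002627) = 0.0005495 eV

0.0005495


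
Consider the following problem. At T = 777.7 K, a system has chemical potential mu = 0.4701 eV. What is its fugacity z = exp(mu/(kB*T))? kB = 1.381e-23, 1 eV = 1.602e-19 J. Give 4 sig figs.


Step 1: Convert mu to Joules: 0.4701*1.602e-19 = 7.531e-20 J
Step 2: kB*T = 1.381e-23*777.7 = 1.074e-20 J
Step 3: mu/(kB*T) = 7.012
Step 4: z = exp(7.012) = 1110

1110


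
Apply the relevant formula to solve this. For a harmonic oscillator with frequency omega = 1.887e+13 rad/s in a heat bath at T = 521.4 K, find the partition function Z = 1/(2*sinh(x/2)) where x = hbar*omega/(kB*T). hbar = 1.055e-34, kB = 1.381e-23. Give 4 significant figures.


Step 1: Compute x = hbar*omega/(kB*T) = 1.055e-34*1.887e+13/(1.381e-23*521.4) = 0.2765
Step 2: x/2 = 0.1382
Step 3: sinh(x/2) = 0.1387
Step 4: Z = 1/(2*0.1387) = 3.605

3.605


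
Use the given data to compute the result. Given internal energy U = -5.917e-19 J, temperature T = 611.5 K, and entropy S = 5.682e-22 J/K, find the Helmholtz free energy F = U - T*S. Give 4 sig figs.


Step 1: T*S = 611.5 * 5.682e-22 = 3.475e-19 J
Step 2: F = U - T*S = -5.917e-19 - 3.475e-19
Step 3: F = -9.392e-19 J

-9.392e-19


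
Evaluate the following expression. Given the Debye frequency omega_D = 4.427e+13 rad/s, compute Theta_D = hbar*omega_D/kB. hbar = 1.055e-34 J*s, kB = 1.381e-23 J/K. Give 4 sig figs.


Step 1: hbar*omega_D = 1.055e-34 * 4.427e+13 = 4.67e-21 J
Step 2: Theta_D = 4.67e-21 / 1.381e-23
Step 3: Theta_D = 338.2 K

338.2


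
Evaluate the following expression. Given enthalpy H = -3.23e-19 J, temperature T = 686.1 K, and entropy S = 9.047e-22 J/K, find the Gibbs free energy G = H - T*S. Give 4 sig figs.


Step 1: T*S = 686.1 * 9.047e-22 = 6.207e-19 J
Step 2: G = H - T*S = -3.23e-19 - 6.207e-19
Step 3: G = -9.437e-19 J

-9.437e-19


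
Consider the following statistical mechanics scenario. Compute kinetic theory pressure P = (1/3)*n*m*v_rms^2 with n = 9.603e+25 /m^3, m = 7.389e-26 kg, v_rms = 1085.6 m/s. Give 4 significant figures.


Step 1: v_rms^2 = 1085.6^2 = 1.179e+06
Step 2: n*m = 9.603e+25*7.389e-26 = 7.096
Step 3: P = (1/3)*7.096*1.179e+06 = 2.787e+06 Pa

2.787e+06


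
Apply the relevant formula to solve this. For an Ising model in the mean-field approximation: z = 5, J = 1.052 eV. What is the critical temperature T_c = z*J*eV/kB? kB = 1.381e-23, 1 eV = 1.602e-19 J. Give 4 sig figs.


Step 1: z*J = 5*1.052 = 5.26 eV
Step 2: Convert to Joules: 5.26*1.602e-19 = 8.427e-19 J
Step 3: T_c = 8.427e-19 / 1.381e-23 = 6.102e+04 K

6.102e+04


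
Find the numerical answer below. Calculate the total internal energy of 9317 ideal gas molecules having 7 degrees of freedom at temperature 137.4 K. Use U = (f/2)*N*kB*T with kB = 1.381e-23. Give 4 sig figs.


Step 1: f/2 = 7/2 = 3.5
Step 2: N*kB*T = 9317*1.381e-23*137.4 = 1.768e-17
Step 3: U = 3.5 * 1.768e-17 = 6.188e-17 J

6.188e-17


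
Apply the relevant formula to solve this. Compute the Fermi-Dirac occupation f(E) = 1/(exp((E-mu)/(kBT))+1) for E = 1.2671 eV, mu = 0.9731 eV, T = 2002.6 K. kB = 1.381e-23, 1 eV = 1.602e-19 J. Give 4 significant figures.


Step 1: (E - mu) = 1.2671 - 0.9731 = 0.294 eV
Step 2: Convert: (E-mu)*eV = 4.71e-20 J
Step 3: x = (E-mu)*eV/(kB*T) = 1.703
Step 4: f = 1/(exp(1.703)+1) = 0.1541

0.1541


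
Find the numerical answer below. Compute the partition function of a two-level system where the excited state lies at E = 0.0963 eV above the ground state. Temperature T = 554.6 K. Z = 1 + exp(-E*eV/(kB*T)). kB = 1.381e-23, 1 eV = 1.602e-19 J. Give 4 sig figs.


Step 1: Compute beta*E = E*eV/(kB*T) = 0.0963*1.602e-19/(1.381e-23*554.6) = 2.014
Step 2: exp(-beta*E) = exp(-2.014) = 0.1334
Step 3: Z = 1 + 0.1334 = 1.133

1.133


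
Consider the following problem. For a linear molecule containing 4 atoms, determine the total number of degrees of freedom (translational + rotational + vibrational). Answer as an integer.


Step 1: Translational DOF = 3
Step 2: Rotational DOF (linear) = 2
Step 3: Vibrational DOF = 3*4 - 5 = 7
Step 4: Total = 3 + 2 + 7 = 12

12


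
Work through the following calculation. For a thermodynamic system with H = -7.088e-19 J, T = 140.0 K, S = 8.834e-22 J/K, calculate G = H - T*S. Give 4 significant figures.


Step 1: T*S = 140.0 * 8.834e-22 = 1.237e-19 J
Step 2: G = H - T*S = -7.088e-19 - 1.237e-19
Step 3: G = -8.325e-19 J

-8.325e-19


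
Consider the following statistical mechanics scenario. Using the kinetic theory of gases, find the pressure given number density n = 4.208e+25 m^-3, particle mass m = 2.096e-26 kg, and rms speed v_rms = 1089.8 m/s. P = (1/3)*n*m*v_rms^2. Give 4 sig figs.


Step 1: v_rms^2 = 1089.8^2 = 1.188e+06
Step 2: n*m = 4.208e+25*2.096e-26 = 0.882
Step 3: P = (1/3)*0.882*1.188e+06 = 3.492e+05 Pa

3.492e+05


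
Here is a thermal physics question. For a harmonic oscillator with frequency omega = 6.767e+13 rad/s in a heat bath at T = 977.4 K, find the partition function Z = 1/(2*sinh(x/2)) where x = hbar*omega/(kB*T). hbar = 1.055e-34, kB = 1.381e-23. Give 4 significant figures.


Step 1: Compute x = hbar*omega/(kB*T) = 1.055e-34*6.767e+13/(1.381e-23*977.4) = 0.5289
Step 2: x/2 = 0.2645
Step 3: sinh(x/2) = 0.2675
Step 4: Z = 1/(2*0.2675) = 1.869

1.869


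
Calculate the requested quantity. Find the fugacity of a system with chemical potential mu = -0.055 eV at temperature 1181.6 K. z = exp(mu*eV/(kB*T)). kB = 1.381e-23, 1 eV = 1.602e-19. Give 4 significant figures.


Step 1: Convert mu to Joules: -0.055*1.602e-19 = -8.811e-21 J
Step 2: kB*T = 1.381e-23*1181.6 = 1.632e-20 J
Step 3: mu/(kB*T) = -0.54
Step 4: z = exp(-0.54) = 0.5828

0.5828


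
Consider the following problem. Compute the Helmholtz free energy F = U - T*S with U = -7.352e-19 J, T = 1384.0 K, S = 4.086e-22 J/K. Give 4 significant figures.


Step 1: T*S = 1384.0 * 4.086e-22 = 5.655e-19 J
Step 2: F = U - T*S = -7.352e-19 - 5.655e-19
Step 3: F = -1.301e-18 J

-1.301e-18


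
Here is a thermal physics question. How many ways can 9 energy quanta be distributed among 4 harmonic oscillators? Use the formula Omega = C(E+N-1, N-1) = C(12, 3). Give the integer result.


Step 1: Use binomial coefficient C(12, 3)
Step 2: Numerator = 12! / 9!
Step 3: Denominator = 3!
Step 4: Omega = 220

220


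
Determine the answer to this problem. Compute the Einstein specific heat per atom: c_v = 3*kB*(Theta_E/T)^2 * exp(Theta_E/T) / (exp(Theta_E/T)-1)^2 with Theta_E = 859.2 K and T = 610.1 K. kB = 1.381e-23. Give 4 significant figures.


Step 1: x = Theta_E/T = 859.2/610.1 = 1.408
Step 2: x^2 = 1.983
Step 3: exp(x) = 4.089
Step 4: c_v = 3*1.381e-23*1.983*4.089/(4.089-1)^2 = 3.521e-23

3.521e-23


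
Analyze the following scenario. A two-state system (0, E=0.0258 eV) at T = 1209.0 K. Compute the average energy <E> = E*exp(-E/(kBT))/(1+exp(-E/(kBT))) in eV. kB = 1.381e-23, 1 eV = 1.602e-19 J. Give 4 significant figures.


Step 1: beta*E = 0.0258*1.602e-19/(1.381e-23*1209.0) = 0.2475
Step 2: exp(-beta*E) = 0.7807
Step 3: <E> = 0.0258*0.7807/(1+0.7807) = 0.01131 eV

0.01131


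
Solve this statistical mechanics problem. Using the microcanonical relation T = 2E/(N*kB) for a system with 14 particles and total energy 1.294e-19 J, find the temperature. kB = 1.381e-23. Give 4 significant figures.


Step 1: Numerator = 2*E = 2*1.294e-19 = 2.588e-19 J
Step 2: Denominator = N*kB = 14*1.381e-23 = 1.933e-22
Step 3: T = 2.588e-19 / 1.933e-22 = 1339 K

1339


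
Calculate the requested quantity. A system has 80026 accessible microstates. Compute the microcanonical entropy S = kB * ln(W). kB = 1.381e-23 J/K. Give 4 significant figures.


Step 1: ln(W) = ln(80026) = 11.29
Step 2: S = kB * ln(W) = 1.381e-23 * 11.29
Step 3: S = 1.559e-22 J/K

1.559e-22


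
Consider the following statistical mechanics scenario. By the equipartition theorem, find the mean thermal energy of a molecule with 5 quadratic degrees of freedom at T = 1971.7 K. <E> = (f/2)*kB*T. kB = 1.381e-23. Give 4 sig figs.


Step 1: f/2 = 5/2 = 2.5
Step 2: kB*T = 1.381e-23 * 1971.7 = 2.723e-20
Step 3: <E> = 2.5 * 2.723e-20 = 6.807e-20 J

6.807e-20


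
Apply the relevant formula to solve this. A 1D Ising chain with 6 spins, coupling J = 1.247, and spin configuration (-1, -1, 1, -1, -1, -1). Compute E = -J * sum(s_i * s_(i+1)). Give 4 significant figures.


Step 1: Nearest-neighbor products: 1, -1, -1, 1, 1
Step 2: Sum of products = 1
Step 3: E = -1.247 * 1 = -1.247

-1.247


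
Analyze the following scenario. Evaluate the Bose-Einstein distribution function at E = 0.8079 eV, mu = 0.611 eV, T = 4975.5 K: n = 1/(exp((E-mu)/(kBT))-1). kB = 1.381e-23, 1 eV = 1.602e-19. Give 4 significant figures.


Step 1: (E - mu) = 0.1969 eV
Step 2: x = (E-mu)*eV/(kB*T) = 0.1969*1.602e-19/(1.381e-23*4975.5) = 0.4591
Step 3: exp(x) = 1.583
Step 4: n = 1/(exp(x)-1) = 1.716

1.716


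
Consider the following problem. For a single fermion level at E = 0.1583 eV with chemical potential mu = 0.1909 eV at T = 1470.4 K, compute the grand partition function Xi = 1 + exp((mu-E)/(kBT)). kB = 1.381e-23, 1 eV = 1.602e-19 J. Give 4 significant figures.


Step 1: (mu - E) = 0.1909 - 0.1583 = 0.0326 eV
Step 2: x = (mu-E)*eV/(kB*T) = 0.0326*1.602e-19/(1.381e-23*1470.4) = 0.2572
Step 3: exp(x) = 1.293
Step 4: Xi = 1 + 1.293 = 2.293

2.293


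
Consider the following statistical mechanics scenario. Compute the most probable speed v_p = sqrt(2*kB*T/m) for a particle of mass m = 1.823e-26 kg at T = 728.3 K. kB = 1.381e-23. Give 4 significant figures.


Step 1: Numerator = 2*kB*T = 2*1.381e-23*728.3 = 2.012e-20
Step 2: Ratio = 2.012e-20 / 1.823e-26 = 1.103e+06
Step 3: v_p = sqrt(1.103e+06) = 1050 m/s

1050


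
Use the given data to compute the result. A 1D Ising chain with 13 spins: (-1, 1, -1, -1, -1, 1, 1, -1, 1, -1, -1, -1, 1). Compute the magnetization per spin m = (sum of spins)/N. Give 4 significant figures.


Step 1: Count up spins (+1): 5, down spins (-1): 8
Step 2: Total magnetization M = 5 - 8 = -3
Step 3: m = M/N = -3/13 = -0.2308

-0.2308


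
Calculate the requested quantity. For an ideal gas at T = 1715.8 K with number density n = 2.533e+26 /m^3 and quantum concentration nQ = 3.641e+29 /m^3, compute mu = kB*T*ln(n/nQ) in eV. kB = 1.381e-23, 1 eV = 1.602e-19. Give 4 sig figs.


Step 1: n/nQ = 2.533e+26/3.641e+29 = 0.0006957
Step 2: ln(n/nQ) = -7.271
Step 3: mu = kB*T*ln(n/nQ) = 2.37e-20*-7.271 = -1.723e-19 J
Step 4: Convert to eV: -1.723e-19/1.602e-19 = -1.075 eV

-1.075


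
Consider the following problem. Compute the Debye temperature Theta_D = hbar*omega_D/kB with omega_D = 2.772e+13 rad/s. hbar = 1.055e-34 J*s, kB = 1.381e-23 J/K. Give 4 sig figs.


Step 1: hbar*omega_D = 1.055e-34 * 2.772e+13 = 2.924e-21 J
Step 2: Theta_D = 2.924e-21 / 1.381e-23
Step 3: Theta_D = 211.8 K

211.8


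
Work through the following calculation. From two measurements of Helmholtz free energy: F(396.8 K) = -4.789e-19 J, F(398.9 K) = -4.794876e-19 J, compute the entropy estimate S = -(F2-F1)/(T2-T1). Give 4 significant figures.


Step 1: dF = F2 - F1 = -4.794876e-19 - (-4.789e-19) = -5.876e-22 J
Step 2: dT = T2 - T1 = 398.9 - 396.8 = 2.1 K
Step 3: S = -dF/dT = -(-5.876e-22)/2.1 = 2.798e-22 J/K

2.798e-22


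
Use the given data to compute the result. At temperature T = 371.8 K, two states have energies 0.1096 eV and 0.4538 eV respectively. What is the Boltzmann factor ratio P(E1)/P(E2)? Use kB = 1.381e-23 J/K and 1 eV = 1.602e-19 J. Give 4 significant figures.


Step 1: Compute energy difference dE = E1 - E2 = 0.1096 - 0.4538 = -0.3442 eV
Step 2: Convert to Joules: dE_J = -0.3442 * 1.602e-19 = -5.514e-20 J
Step 3: Compute exponent = -dE_J / (kB * T) = -(-5.514e-20) / (1.381e-23 * 371.8) = 10.74
Step 4: P(E1)/P(E2) = exp(10.74) = 4.613e+04

4.613e+04


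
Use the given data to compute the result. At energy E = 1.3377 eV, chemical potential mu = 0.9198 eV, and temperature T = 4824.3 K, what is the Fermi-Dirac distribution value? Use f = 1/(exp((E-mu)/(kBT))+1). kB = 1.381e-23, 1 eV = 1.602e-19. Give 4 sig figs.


Step 1: (E - mu) = 1.3377 - 0.9198 = 0.4179 eV
Step 2: Convert: (E-mu)*eV = 6.695e-20 J
Step 3: x = (E-mu)*eV/(kB*T) = 1.005
Step 4: f = 1/(exp(1.005)+1) = 0.268

0.268


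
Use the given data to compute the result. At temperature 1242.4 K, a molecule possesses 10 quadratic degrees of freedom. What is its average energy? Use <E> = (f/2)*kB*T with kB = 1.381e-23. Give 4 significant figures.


Step 1: f/2 = 10/2 = 5
Step 2: kB*T = 1.381e-23 * 1242.4 = 1.716e-20
Step 3: <E> = 5 * 1.716e-20 = 8.579e-20 J

8.579e-20


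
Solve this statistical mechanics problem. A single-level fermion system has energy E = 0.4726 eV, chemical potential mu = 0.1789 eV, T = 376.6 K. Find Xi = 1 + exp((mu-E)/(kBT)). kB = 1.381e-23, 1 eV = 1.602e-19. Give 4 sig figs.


Step 1: (mu - E) = 0.1789 - 0.4726 = -0.2937 eV
Step 2: x = (mu-E)*eV/(kB*T) = -0.2937*1.602e-19/(1.381e-23*376.6) = -9.047
Step 3: exp(x) = 0.0001178
Step 4: Xi = 1 + 0.0001178 = 1

1


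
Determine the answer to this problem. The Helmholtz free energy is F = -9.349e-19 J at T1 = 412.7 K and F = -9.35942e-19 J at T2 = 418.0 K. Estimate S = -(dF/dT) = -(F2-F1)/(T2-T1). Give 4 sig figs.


Step 1: dF = F2 - F1 = -9.35942e-19 - (-9.349e-19) = -1.042e-21 J
Step 2: dT = T2 - T1 = 418.0 - 412.7 = 5.3 K
Step 3: S = -dF/dT = -(-1.042e-21)/5.3 = 1.966e-22 J/K

1.966e-22


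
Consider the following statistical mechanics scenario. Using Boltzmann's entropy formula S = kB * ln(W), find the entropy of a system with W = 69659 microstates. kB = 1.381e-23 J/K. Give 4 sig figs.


Step 1: ln(W) = ln(69659) = 11.15
Step 2: S = kB * ln(W) = 1.381e-23 * 11.15
Step 3: S = 1.54e-22 J/K

1.54e-22


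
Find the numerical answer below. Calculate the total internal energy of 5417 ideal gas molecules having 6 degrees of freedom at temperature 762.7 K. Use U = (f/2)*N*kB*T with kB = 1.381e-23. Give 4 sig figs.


Step 1: f/2 = 6/2 = 3.0
Step 2: N*kB*T = 5417*1.381e-23*762.7 = 5.706e-17
Step 3: U = 3.0 * 5.706e-17 = 1.712e-16 J

1.712e-16


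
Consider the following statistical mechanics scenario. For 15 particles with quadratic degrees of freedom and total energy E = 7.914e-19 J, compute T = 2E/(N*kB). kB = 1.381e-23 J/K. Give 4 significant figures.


Step 1: Numerator = 2*E = 2*7.914e-19 = 1.583e-18 J
Step 2: Denominator = N*kB = 15*1.381e-23 = 2.071e-22
Step 3: T = 1.583e-18 / 2.071e-22 = 7641 K

7641


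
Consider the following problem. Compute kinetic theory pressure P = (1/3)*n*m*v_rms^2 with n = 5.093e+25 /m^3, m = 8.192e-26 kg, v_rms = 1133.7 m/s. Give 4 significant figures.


Step 1: v_rms^2 = 1133.7^2 = 1.285e+06
Step 2: n*m = 5.093e+25*8.192e-26 = 4.172
Step 3: P = (1/3)*4.172*1.285e+06 = 1.787e+06 Pa

1.787e+06


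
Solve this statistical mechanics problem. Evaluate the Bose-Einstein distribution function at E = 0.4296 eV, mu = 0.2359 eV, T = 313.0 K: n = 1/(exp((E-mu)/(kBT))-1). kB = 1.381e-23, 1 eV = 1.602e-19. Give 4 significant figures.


Step 1: (E - mu) = 0.1937 eV
Step 2: x = (E-mu)*eV/(kB*T) = 0.1937*1.602e-19/(1.381e-23*313.0) = 7.179
Step 3: exp(x) = 1311
Step 4: n = 1/(exp(x)-1) = 0.0007631

0.0007631


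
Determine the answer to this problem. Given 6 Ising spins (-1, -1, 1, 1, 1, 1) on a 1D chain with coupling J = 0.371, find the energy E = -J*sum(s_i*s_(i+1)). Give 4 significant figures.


Step 1: Nearest-neighbor products: 1, -1, 1, 1, 1
Step 2: Sum of products = 3
Step 3: E = -0.371 * 3 = -1.113

-1.113


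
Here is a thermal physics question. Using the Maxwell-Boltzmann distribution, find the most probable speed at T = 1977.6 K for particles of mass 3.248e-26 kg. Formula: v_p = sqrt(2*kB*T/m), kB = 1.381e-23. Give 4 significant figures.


Step 1: Numerator = 2*kB*T = 2*1.381e-23*1977.6 = 5.462e-20
Step 2: Ratio = 5.462e-20 / 3.248e-26 = 1.682e+06
Step 3: v_p = sqrt(1.682e+06) = 1297 m/s

1297


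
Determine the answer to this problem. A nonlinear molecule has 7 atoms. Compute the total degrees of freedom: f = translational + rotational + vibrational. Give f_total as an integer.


Step 1: Translational DOF = 3
Step 2: Rotational DOF (nonlinear) = 3
Step 3: Vibrational DOF = 3*7 - 6 = 15
Step 4: Total = 3 + 3 + 15 = 21

21


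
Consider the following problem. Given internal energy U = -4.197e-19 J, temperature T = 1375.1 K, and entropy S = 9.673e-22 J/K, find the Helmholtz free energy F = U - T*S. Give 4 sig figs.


Step 1: T*S = 1375.1 * 9.673e-22 = 1.33e-18 J
Step 2: F = U - T*S = -4.197e-19 - 1.33e-18
Step 3: F = -1.75e-18 J

-1.75e-18


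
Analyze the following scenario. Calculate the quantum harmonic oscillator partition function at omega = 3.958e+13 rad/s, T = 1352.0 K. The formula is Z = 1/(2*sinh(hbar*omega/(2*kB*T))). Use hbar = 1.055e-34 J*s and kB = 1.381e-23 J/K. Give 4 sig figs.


Step 1: Compute x = hbar*omega/(kB*T) = 1.055e-34*3.958e+13/(1.381e-23*1352.0) = 0.2236
Step 2: x/2 = 0.1118
Step 3: sinh(x/2) = 0.1121
Step 4: Z = 1/(2*0.1121) = 4.462

4.462


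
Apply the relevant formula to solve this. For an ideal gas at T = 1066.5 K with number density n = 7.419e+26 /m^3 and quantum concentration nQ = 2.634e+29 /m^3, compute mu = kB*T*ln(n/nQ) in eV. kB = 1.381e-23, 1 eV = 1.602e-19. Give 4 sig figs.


Step 1: n/nQ = 7.419e+26/2.634e+29 = 0.002817
Step 2: ln(n/nQ) = -5.872
Step 3: mu = kB*T*ln(n/nQ) = 1.473e-20*-5.872 = -8.649e-20 J
Step 4: Convert to eV: -8.649e-20/1.602e-19 = -0.5399 eV

-0.5399


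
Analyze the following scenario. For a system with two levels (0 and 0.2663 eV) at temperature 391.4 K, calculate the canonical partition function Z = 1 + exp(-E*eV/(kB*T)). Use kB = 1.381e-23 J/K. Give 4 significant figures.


Step 1: Compute beta*E = E*eV/(kB*T) = 0.2663*1.602e-19/(1.381e-23*391.4) = 7.893
Step 2: exp(-beta*E) = exp(-7.893) = 0.0003735
Step 3: Z = 1 + 0.0003735 = 1

1


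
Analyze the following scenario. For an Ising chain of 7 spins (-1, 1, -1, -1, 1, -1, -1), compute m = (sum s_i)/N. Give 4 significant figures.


Step 1: Count up spins (+1): 2, down spins (-1): 5
Step 2: Total magnetization M = 2 - 5 = -3
Step 3: m = M/N = -3/7 = -0.4286

-0.4286


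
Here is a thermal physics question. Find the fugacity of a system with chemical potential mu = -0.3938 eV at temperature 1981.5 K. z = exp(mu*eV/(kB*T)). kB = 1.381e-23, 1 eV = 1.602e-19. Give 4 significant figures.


Step 1: Convert mu to Joules: -0.3938*1.602e-19 = -6.309e-20 J
Step 2: kB*T = 1.381e-23*1981.5 = 2.736e-20 J
Step 3: mu/(kB*T) = -2.305
Step 4: z = exp(-2.305) = 0.09972

0.09972


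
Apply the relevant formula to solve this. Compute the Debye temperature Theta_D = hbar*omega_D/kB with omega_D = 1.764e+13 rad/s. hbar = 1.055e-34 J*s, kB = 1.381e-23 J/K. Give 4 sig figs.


Step 1: hbar*omega_D = 1.055e-34 * 1.764e+13 = 1.861e-21 J
Step 2: Theta_D = 1.861e-21 / 1.381e-23
Step 3: Theta_D = 134.8 K

134.8


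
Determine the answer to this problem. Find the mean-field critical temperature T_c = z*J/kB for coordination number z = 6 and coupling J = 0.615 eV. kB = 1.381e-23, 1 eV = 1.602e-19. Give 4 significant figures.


Step 1: z*J = 6*0.615 = 3.69 eV
Step 2: Convert to Joules: 3.69*1.602e-19 = 5.911e-19 J
Step 3: T_c = 5.911e-19 / 1.381e-23 = 4.281e+04 K

4.281e+04


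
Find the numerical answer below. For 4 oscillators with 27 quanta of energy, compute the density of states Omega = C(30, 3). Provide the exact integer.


Step 1: Use binomial coefficient C(30, 3)
Step 2: Numerator = 30! / 27!
Step 3: Denominator = 3!
Step 4: Omega = 4060

4060


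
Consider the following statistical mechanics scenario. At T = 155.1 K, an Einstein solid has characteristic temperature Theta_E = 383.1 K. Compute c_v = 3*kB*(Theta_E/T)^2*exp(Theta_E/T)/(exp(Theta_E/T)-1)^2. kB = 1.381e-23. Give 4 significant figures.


Step 1: x = Theta_E/T = 383.1/155.1 = 2.47
Step 2: x^2 = 6.101
Step 3: exp(x) = 11.82
Step 4: c_v = 3*1.381e-23*6.101*11.82/(11.82-1)^2 = 2.551e-23

2.551e-23


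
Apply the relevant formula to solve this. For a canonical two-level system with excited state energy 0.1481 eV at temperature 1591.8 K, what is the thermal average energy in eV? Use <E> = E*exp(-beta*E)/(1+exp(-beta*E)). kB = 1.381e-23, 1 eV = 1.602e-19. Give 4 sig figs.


Step 1: beta*E = 0.1481*1.602e-19/(1.381e-23*1591.8) = 1.079
Step 2: exp(-beta*E) = 0.3398
Step 3: <E> = 0.1481*0.3398/(1+0.3398) = 0.03756 eV

0.03756


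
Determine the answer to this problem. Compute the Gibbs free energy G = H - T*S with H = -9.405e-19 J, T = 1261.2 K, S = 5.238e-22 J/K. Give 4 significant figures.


Step 1: T*S = 1261.2 * 5.238e-22 = 6.606e-19 J
Step 2: G = H - T*S = -9.405e-19 - 6.606e-19
Step 3: G = -1.601e-18 J

-1.601e-18


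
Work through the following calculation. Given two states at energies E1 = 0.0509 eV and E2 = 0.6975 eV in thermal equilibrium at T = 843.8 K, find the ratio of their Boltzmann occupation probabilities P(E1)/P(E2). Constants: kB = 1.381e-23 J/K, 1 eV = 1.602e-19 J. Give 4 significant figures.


Step 1: Compute energy difference dE = E1 - E2 = 0.0509 - 0.6975 = -0.6466 eV
Step 2: Convert to Joules: dE_J = -0.6466 * 1.602e-19 = -1.036e-19 J
Step 3: Compute exponent = -dE_J / (kB * T) = -(-1.036e-19) / (1.381e-23 * 843.8) = 8.889
Step 4: P(E1)/P(E2) = exp(8.889) = 7254

7254


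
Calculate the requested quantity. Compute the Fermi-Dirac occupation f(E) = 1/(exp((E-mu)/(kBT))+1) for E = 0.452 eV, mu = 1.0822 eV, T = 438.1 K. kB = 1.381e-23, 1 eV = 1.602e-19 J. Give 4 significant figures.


Step 1: (E - mu) = 0.452 - 1.0822 = -0.6302 eV
Step 2: Convert: (E-mu)*eV = -1.01e-19 J
Step 3: x = (E-mu)*eV/(kB*T) = -16.69
Step 4: f = 1/(exp(-16.69)+1) = 1

1


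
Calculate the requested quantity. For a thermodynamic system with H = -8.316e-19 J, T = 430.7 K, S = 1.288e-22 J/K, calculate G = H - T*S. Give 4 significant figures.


Step 1: T*S = 430.7 * 1.288e-22 = 5.547e-20 J
Step 2: G = H - T*S = -8.316e-19 - 5.547e-20
Step 3: G = -8.871e-19 J

-8.871e-19


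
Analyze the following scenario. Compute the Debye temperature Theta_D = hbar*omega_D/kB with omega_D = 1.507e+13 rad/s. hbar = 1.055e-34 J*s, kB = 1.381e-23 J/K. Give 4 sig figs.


Step 1: hbar*omega_D = 1.055e-34 * 1.507e+13 = 1.59e-21 J
Step 2: Theta_D = 1.59e-21 / 1.381e-23
Step 3: Theta_D = 115.1 K

115.1


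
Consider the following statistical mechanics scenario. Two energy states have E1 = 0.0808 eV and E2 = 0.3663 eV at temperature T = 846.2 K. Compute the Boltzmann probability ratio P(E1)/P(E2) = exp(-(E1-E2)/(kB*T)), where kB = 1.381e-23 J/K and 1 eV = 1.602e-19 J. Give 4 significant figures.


Step 1: Compute energy difference dE = E1 - E2 = 0.0808 - 0.3663 = -0.2855 eV
Step 2: Convert to Joules: dE_J = -0.2855 * 1.602e-19 = -4.574e-20 J
Step 3: Compute exponent = -dE_J / (kB * T) = -(-4.574e-20) / (1.381e-23 * 846.2) = 3.914
Step 4: P(E1)/P(E2) = exp(3.914) = 50.09

50.09


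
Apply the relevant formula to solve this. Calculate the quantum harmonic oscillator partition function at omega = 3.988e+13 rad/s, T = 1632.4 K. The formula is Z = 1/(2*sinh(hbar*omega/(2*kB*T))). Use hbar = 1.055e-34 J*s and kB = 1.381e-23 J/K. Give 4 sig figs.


Step 1: Compute x = hbar*omega/(kB*T) = 1.055e-34*3.988e+13/(1.381e-23*1632.4) = 0.1866
Step 2: x/2 = 0.09332
Step 3: sinh(x/2) = 0.09345
Step 4: Z = 1/(2*0.09345) = 5.35

5.35


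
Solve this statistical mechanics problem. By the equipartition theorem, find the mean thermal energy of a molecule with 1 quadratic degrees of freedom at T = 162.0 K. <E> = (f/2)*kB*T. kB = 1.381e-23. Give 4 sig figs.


Step 1: f/2 = 1/2 = 0.5
Step 2: kB*T = 1.381e-23 * 162.0 = 2.237e-21
Step 3: <E> = 0.5 * 2.237e-21 = 1.119e-21 J

1.119e-21


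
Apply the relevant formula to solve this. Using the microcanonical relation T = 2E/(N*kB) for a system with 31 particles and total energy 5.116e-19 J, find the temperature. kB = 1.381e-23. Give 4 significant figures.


Step 1: Numerator = 2*E = 2*5.116e-19 = 1.023e-18 J
Step 2: Denominator = N*kB = 31*1.381e-23 = 4.281e-22
Step 3: T = 1.023e-18 / 4.281e-22 = 2390 K

2390


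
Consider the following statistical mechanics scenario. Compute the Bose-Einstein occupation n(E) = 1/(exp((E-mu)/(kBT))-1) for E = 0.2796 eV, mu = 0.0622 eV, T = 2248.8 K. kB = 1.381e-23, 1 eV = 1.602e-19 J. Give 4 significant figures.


Step 1: (E - mu) = 0.2174 eV
Step 2: x = (E-mu)*eV/(kB*T) = 0.2174*1.602e-19/(1.381e-23*2248.8) = 1.121
Step 3: exp(x) = 3.069
Step 4: n = 1/(exp(x)-1) = 0.4833

0.4833


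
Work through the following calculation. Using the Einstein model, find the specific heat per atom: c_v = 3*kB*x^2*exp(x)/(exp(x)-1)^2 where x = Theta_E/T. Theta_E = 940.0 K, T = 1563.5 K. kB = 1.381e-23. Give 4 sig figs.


Step 1: x = Theta_E/T = 940.0/1563.5 = 0.6012
Step 2: x^2 = 0.3615
Step 3: exp(x) = 1.824
Step 4: c_v = 3*1.381e-23*0.3615*1.824/(1.824-1)^2 = 4.02e-23

4.02e-23


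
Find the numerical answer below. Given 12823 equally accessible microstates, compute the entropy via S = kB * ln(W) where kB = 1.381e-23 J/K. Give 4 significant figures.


Step 1: ln(W) = ln(12823) = 9.459
Step 2: S = kB * ln(W) = 1.381e-23 * 9.459
Step 3: S = 1.306e-22 J/K

1.306e-22


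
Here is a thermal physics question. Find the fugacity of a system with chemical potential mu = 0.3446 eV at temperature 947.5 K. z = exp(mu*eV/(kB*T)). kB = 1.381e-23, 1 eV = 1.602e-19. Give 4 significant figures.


Step 1: Convert mu to Joules: 0.3446*1.602e-19 = 5.52e-20 J
Step 2: kB*T = 1.381e-23*947.5 = 1.308e-20 J
Step 3: mu/(kB*T) = 4.219
Step 4: z = exp(4.219) = 67.96

67.96


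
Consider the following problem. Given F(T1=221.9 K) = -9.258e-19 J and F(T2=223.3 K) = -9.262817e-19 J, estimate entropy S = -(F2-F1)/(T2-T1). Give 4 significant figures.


Step 1: dF = F2 - F1 = -9.262817e-19 - (-9.258e-19) = -4.817e-22 J
Step 2: dT = T2 - T1 = 223.3 - 221.9 = 1.4 K
Step 3: S = -dF/dT = -(-4.817e-22)/1.4 = 3.441e-22 J/K

3.441e-22


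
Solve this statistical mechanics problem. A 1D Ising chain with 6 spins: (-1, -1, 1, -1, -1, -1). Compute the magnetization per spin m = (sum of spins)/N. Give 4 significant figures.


Step 1: Count up spins (+1): 1, down spins (-1): 5
Step 2: Total magnetization M = 1 - 5 = -4
Step 3: m = M/N = -4/6 = -0.6667

-0.6667


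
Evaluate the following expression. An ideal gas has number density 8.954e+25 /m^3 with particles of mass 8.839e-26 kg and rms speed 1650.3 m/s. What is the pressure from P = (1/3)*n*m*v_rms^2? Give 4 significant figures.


Step 1: v_rms^2 = 1650.3^2 = 2.723e+06
Step 2: n*m = 8.954e+25*8.839e-26 = 7.914
Step 3: P = (1/3)*7.914*2.723e+06 = 7.185e+06 Pa

7.185e+06
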